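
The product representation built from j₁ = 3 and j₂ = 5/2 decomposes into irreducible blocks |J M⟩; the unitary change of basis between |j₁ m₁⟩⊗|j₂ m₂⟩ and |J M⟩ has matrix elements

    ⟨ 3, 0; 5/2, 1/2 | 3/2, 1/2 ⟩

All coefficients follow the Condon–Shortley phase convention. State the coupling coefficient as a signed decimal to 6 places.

+0.338062

j₁+j₂−J=4  J+j₁−j₂=2  J−j₁+j₂=1  j₁+j₂+J+1=8
(j₁±m₁, j₂±m₂, J±M) = (3,3,3,2,2,1)
P² = 144/35
sum k=2..3:
  [2] +1/4 = 1/4
  [3] −1/12 = -1/12
S = 1/6
C² = P²·S² = 4/35 ; C = +0.338062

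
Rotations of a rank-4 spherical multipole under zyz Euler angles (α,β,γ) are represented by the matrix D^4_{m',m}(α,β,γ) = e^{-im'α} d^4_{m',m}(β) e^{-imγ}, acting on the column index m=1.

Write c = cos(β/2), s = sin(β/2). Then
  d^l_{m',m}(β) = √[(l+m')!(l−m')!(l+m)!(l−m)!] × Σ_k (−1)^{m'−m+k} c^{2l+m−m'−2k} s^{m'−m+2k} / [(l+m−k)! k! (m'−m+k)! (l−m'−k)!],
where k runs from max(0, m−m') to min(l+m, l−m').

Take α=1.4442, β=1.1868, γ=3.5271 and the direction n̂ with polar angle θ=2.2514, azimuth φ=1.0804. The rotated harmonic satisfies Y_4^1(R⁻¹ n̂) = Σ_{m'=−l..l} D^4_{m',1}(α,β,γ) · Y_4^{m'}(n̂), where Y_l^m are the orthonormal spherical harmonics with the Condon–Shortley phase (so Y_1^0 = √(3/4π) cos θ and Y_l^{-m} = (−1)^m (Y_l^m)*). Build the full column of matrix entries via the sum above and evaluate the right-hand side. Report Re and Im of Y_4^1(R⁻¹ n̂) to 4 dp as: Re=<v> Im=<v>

Need the full column D^4_{m',1} for m'=−4..4 at α=1.4442, β=1.1868, γ=3.5271.
cos(β/2)=0.829044, sin(β/2)=0.559183
d^4_{-4,1}: single k=5 term ⇒ +0.233129;  D = -0.146391+0.181436i
d^4_{-3,1}: k∈[4..5] ⇒ +0.611006 -0.166782 = +0.444224;  D = +0.307737+0.320364i
d^4_{-2,1}: k∈[3..5] ⇒ +0.968424 -0.660860 +0.060130 = +0.367694;  D = +0.295211-0.219202i
d^4_{-1,1}: k∈[2..5] ⇒ +1.015253 -1.385632 +0.315189 -0.009559 = -0.064750;  D = +0.031728+0.056444i
d^4_{0,1}: k∈[1..4] ⇒ +0.673152 -1.837455 +0.835929 -0.063383 = -0.391757;  D = +0.363005-0.147312i
d^4_{1,1}: k∈[0..3] ⇒ +0.223163 -1.522879 +1.385632 -0.210126 = -0.124210;  D = -0.031801-0.120070i
d^4_{2,1}: k∈[0..2] ⇒ -0.638608 +1.452636 -0.440573 = +0.373455;  D = +0.370191-0.049270i
d^4_{3,1}: k∈[0..1] ⇒ +0.805832 -0.611006 = +0.194826;  D = -0.001114-0.194822i
d^4_{4,1}: single k=0 term ⇒ -0.512442;  D = +0.508702+0.061792i
Y_4^{m'}(θ=2.2514,φ=1.0804) and Σ D·Y over m':
  (-0.1464+0.1814i)·(-0.0615+0.1493i)  (+0.3077+0.3204i)·(+0.3679-0.0368i)  (+0.2952-0.2192i)·(-0.1992-0.2975i)  (+0.0317+0.0564i)·(+0.0249-0.0466i)  (+0.3630-0.1473i)·(-0.3588+0.0000i)  (-0.0318-0.1201i)·(-0.0249-0.0466i)  (+0.3702-0.0493i)·(-0.1992+0.2975i)  (-0.0011-0.1948i)·(-0.3679-0.0368i)  (+0.5087+0.0618i)·(-0.0615-0.1493i)
Y_4^1(R⁻¹ n̂) = -0.236602+0.198540i

Re=-0.2366 Im=0.1985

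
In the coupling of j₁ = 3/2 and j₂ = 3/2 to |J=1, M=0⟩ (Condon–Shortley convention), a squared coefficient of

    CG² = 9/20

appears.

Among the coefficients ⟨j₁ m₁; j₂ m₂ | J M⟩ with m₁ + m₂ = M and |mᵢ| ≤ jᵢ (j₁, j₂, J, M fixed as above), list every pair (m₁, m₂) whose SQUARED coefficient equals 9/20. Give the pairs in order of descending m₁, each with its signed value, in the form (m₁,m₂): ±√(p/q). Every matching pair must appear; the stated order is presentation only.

(3/2,-3/2): +√(9/20); (-3/2,3/2): +√(9/20)

Admissible pairs with m₁+m₂ = M = 0: (-3/2,3/2), (-1/2,1/2), (1/2,-1/2), (3/2,-3/2)
  (m₁,m₂)=(3/2,-3/2): CG² = 9/20, CG = +√(9/20)   ← matches the target
  (m₁,m₂)=(1/2,-1/2): CG² = 1/20, CG = −√(1/20)
  (m₁,m₂)=(-1/2,1/2): CG² = 1/20, CG = −√(1/20)
  (m₁,m₂)=(-3/2,3/2): CG² = 9/20, CG = +√(9/20)   ← matches the target
Pairs with CG² = 9/20: (3/2,-3/2): +√(9/20); (-3/2,3/2): +√(9/20)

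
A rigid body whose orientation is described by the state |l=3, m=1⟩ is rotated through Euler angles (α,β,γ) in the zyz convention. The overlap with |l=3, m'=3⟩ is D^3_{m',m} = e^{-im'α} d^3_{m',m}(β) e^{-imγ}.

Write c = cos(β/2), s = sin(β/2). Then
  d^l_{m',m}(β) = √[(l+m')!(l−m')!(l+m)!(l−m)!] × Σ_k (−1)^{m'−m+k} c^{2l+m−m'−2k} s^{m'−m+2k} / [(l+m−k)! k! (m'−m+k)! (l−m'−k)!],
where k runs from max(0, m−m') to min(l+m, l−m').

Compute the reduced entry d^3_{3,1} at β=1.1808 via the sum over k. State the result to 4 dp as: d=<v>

d^3_{3,1}(β=1.1808) via the finite sum:
Half-angle: c=0.830718, s=0.556693. N=√(720·1·24·2)=185.903201
The bounds max(0,m−m')=0 and min(l+m,l−m')=0 give 1 term
  k=0: (−1)^2·185.9032/(48)·0.8307^4·0.5567^2 = +0.571600
d^3_{3,1}(1.1808) = +0.571600

d=0.5716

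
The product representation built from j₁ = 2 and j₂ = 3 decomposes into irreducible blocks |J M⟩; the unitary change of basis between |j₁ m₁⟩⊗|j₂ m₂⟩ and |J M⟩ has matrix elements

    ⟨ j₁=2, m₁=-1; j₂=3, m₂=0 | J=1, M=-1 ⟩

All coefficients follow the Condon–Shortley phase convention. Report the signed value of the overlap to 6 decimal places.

√[3·4!0!2!/7! · 1!3!3!3!0!2!] = √(432/35)
  +(−1)^3/∏(3,1,0,0,0,2)! = -1/12  (running -1/12)
⟨..|..⟩ = √(432/35)·(-1/12) = -0.292770

−√(3/35) ≈ -0.292770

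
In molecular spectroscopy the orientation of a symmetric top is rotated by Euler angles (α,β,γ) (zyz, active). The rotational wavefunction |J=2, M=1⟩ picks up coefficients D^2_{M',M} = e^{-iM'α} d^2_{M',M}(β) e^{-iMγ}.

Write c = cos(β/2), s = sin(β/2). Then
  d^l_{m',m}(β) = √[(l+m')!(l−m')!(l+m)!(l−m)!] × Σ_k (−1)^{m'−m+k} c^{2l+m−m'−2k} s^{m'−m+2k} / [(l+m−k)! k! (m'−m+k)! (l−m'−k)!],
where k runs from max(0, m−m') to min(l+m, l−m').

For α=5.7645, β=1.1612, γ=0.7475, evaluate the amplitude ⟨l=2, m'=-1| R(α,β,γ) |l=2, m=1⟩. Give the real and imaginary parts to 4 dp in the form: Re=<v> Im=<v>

Re=0.1621 Im=-0.5156

Split into d^2_{-1,1}(β=1.1612) × two z-phases.
With c≡cos(β/2)=0.836134 and s≡sin(β/2)=0.548526, N=[1·6·6·1]^{1/2}=6.000000
k: max(0,(1)−(-1))=2 … min(2+(1),2−(-1))=3
  k=2: (−1)^0·6.0000/(2)·0.8361^2·0.5485^2 = +0.631054
  k=3: (−1)^1·6.0000/(6)·0.8361^0·0.5485^4 = -0.090529
d^2_{-1,1}(1.1612) = +0.631054 -0.090529 = +0.540525
D = (+0.868472-0.495739i)·(+0.540525)·(+0.733391-0.679807i) = +0.162115-0.515641i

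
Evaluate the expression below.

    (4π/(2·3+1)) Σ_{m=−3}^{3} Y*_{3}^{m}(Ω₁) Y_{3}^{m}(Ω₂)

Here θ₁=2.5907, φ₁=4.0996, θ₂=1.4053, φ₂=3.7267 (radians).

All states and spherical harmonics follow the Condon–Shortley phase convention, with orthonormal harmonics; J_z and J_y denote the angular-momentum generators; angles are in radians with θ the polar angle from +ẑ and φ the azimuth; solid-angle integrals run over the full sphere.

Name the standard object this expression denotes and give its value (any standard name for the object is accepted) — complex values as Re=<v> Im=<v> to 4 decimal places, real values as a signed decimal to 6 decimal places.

Legendre polynomial (addition theorem), -0.412020

This sum is the spherical-harmonic addition theorem: it equals the Legendre polynomial P_l(cos γ) of the angle γ between the two directions.
Term-by-term m-sum for l=3 (normalisation 4π/7 = 1.795196):
  m=-3: Y*=+0.057710-0.015821i  Y=+0.073457+0.393558i  product +0.010466+0.021550i
  m=-2: Y*=+0.080741-0.224518i  Y=+0.063872-0.150828i  product -0.028706-0.026518i
  m=-1: Y*=-0.255893-0.363960i  Y=+0.229678-0.152160i  product -0.114153-0.044657i
  m=+0: Y*=-0.200323-0.000000i  Y=-0.176091+0.000000i  product +0.035275+0.000000i
  m=+1: Y*=+0.255893-0.363960i  Y=-0.229678-0.152160i  product -0.114153+0.044657i
  m=+2: Y*=+0.080741+0.224518i  Y=+0.063872+0.150828i  product -0.028706+0.026518i
  m=+3: Y*=-0.057710-0.015821i  Y=-0.073457+0.393558i  product +0.010466-0.021550i
Σ over m = -0.229513+0.000000i; ×(4π/7) → -0.412020+0.000000i. Real part: -0.412020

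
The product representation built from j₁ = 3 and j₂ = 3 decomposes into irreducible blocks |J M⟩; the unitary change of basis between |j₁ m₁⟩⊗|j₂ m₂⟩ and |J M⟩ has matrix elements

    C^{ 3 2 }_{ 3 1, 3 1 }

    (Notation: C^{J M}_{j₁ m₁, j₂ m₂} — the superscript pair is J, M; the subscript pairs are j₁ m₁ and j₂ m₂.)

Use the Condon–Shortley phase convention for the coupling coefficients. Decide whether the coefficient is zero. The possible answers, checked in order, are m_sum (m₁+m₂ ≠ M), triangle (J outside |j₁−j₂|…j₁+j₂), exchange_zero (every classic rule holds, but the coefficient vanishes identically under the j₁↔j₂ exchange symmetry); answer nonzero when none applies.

exchange_zero

m-sum: m₁+m₂ = 1+1 = 2, M = 2  ✓
triangle: |j₁−j₂| = 0 ≤ J = 3 ≤ j₁+j₂ = 6  ✓
exchange: j₁=j₂ and m₁=m₂, and (−1)^(j₁+j₂−J) = (−1)^3 = −1 forces ⟨j₁m₁;j₂m₂|JM⟩ = −⟨j₂m₂;j₁m₁|JM⟩ = −⟨j₁m₁;j₂m₂|JM⟩ ⇒ the coefficient vanishes identically
Racah sum check: Σ_k collapses to 0 ⇒ CG = 0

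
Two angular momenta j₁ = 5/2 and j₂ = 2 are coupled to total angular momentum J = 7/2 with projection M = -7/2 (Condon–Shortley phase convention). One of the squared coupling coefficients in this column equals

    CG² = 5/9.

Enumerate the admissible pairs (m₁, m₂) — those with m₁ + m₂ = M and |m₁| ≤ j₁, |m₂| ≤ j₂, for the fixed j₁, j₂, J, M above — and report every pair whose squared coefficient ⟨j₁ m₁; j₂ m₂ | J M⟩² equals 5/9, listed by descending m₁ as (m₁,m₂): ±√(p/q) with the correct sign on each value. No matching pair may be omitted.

Admissible pairs with m₁+m₂ = M = -7/2: (-5/2,-1), (-3/2,-2)
  (m₁,m₂)=(-3/2,-2): CG² = 4/9, CG = +√(4/9)
  (m₁,m₂)=(-5/2,-1): CG² = 5/9, CG = −√(5/9)   ← matches the target
Pairs with CG² = 5/9: (-5/2,-1): −√(5/9)

(-5/2,-1): −√(5/9)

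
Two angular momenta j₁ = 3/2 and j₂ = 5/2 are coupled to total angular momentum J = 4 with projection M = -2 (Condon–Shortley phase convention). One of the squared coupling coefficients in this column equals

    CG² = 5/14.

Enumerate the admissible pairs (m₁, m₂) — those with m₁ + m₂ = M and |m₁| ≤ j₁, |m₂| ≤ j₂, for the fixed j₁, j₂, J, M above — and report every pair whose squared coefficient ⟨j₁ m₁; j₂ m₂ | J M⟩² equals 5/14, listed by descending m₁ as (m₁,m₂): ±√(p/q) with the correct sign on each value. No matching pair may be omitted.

Admissible pairs with m₁+m₂ = M = -2: (-3/2,-1/2), (-1/2,-3/2), (1/2,-5/2)
  (m₁,m₂)=(1/2,-5/2): CG² = 3/28, CG = +√(3/28)
  (m₁,m₂)=(-1/2,-3/2): CG² = 15/28, CG = +√(15/28)
  (m₁,m₂)=(-3/2,-1/2): CG² = 5/14, CG = +√(5/14)   ← matches the target
Pairs with CG² = 5/14: (-3/2,-1/2): +√(5/14)

(-3/2,-1/2): +√(5/14)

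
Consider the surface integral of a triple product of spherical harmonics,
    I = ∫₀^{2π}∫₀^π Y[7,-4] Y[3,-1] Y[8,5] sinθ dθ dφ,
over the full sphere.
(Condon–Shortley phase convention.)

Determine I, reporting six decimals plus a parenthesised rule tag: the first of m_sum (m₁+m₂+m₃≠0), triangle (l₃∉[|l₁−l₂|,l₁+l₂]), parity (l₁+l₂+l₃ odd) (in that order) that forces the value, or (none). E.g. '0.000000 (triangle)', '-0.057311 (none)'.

-0.120760 (none)

m-sum 0 ✓  L=18 even ✓  4≤8≤10 ✓
Π(2lᵢ+1) = 15×7×17 = 1785
triangle coeff Δ(7,3,8) = 1/5290740
Σ_t [0,2]: t=0:+1/7257600 t=1:−1/2073600 t=2:+1/7257600 = -1/4838400
(3j)²=252/20995 [(7 3 8; 0 0 0)], sign=-1
Σ_t [0,2]: t=0:+1/319334400 t=1:−1/43545600 t=2:+1/104509440 = -59/5748019200
(3j)²=3481/406980 [(7 3 8; -4 -1 5)], sign=+1
⇒ 4πI² = 73101/398905
I = (-1)√(73101/398905/(4π)) = -0.12075969
No selection rule forces the value: the integral is nonzero (none).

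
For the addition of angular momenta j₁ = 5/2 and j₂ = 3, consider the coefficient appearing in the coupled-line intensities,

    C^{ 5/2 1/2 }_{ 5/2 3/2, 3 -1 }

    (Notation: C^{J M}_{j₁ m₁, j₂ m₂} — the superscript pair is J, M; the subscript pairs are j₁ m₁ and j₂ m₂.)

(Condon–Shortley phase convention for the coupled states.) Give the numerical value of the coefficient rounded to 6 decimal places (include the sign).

-0.169031  (= −√(1/35))

triangle: 3!·2!·3!/9! = 72/362880
(j±m)!: 4!·1!·2!·4!·3!·2! = 13824
prefactor² = (2J+1)·Δ·N² = 576/35
  k=0: +1/(0!·3!·1!·2!·1!·1!) = 1/12
  k=1: −1/(1!·2!·0!·1!·2!·2!) = -1/8
Σ = -1/24  ⇒  CG² = 576/35·(-1/24)² = 1/35
CG = −√(1/35) = -0.169031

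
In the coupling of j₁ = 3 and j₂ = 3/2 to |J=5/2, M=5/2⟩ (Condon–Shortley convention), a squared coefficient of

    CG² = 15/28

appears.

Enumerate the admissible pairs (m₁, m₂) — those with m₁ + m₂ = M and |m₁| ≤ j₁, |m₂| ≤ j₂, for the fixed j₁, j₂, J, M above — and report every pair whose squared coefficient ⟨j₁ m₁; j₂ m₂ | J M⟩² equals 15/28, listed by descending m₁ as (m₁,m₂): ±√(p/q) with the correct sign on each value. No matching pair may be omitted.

(3,-1/2): +√(15/28)

Admissible pairs with m₁+m₂ = M = 5/2: (1,3/2), (2,1/2), (3,-1/2)
  (m₁,m₂)=(3,-1/2): CG² = 15/28, CG = +√(15/28)   ← matches the target
  (m₁,m₂)=(2,1/2): CG² = 5/14, CG = −√(5/14)
  (m₁,m₂)=(1,3/2): CG² = 3/28, CG = +√(3/28)
Pairs with CG² = 15/28: (3,-1/2): +√(15/28)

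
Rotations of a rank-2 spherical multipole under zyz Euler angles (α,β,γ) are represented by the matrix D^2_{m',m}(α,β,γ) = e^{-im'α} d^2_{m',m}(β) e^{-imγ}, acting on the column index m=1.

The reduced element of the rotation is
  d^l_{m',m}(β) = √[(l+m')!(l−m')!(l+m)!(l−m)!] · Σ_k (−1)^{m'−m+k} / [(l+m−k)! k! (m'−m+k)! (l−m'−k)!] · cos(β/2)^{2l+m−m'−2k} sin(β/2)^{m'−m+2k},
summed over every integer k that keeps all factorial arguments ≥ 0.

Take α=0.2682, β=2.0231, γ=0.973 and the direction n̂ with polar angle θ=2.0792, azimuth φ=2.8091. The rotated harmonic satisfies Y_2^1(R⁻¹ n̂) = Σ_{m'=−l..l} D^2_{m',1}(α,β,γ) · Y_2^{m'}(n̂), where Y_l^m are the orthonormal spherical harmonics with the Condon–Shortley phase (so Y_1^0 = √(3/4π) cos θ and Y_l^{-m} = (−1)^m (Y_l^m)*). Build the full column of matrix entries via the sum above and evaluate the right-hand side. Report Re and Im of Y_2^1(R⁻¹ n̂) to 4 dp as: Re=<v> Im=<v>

Need the full column D^2_{m',1} for m'=−2..2 at α=0.2682, β=2.0231, γ=0.9730.
cos(β/2)=0.530547, sin(β/2)=0.847655
d^2_{-2,1}: single k=3 term ⇒ +0.646267;  D = +0.585644-0.273281i
d^2_{-1,1}: k∈[2..3] ⇒ +0.606748 -0.516270 = +0.090478;  D = +0.068921-0.058619i
d^2_{0,1}: k∈[1..2] ⇒ +0.310076 -0.791512 = -0.481437;  D = -0.270963+0.397945i
d^2_{1,1}: k∈[0..1] ⇒ +0.079231 -0.606748 = -0.527517;  D = -0.170737+0.499122i
d^2_{2,1}: single k=0 term ⇒ -0.253176;  D = -0.015534+0.252699i
Y_2^{m'}(θ=2.0792,φ=2.8091) and Σ D·Y over m':
  (+0.5856-0.2733i)·(+0.2319+0.1819i)  (+0.0689-0.0586i)·(+0.3105+0.1072i)  (-0.2710+0.3979i)·(-0.0912+0.0000i)  (-0.1707+0.4991i)·(-0.3105+0.1072i)  (-0.0155+0.2527i)·(+0.2319-0.1819i)
Y_2^1(R⁻¹ n̂) = +0.279785-0.115825i

Re=0.2798 Im=-0.1158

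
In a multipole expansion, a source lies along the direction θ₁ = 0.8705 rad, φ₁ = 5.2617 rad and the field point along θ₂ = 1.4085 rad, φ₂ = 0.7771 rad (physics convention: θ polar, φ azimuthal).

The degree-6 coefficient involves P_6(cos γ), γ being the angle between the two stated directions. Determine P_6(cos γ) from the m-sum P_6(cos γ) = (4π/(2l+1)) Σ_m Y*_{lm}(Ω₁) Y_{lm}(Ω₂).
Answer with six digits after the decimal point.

Summing Y*_{l m}(θ₁,φ₁)·Y_{l m}(θ₂,φ₂) over m ∈ [−6, 6]; prefactor 4π/(2·6+1) = 0.966644:
  m=-6: Y*=(0.095415, 0.014838)  Y=(-0.022208, 0.445671)  product (-0.008732, 0.042194)
  m=-5: Y*=(0.108492, 0.260201)  Y=(-0.186237, 0.171390)  product (-0.064801, -0.029864)
  m=-4: Y*=(-0.255168, 0.352594)  Y=(0.241072, 0.008005)  product (-0.064336, 0.082958)
  m=-3: Y*=(-0.293480, -0.022683)  Y=(0.189157, 0.198818)  product (-0.051004, -0.062640)
  m=-2: Y*=(0.067876, 0.132907)  Y=(0.002908, -0.175231)  product (0.023487, -0.011507)
  m=-1: Y*=(-0.187328, 0.306013)  Y=(0.198550, -0.195282)  product (0.022565, 0.097341)
  m=+0: Y*=(0.052319, -0.000000)  Y=(-0.156960, 0.000000)  product (-0.008212, 0.000000)
  m=+1: Y*=(0.187328, 0.306013)  Y=(-0.198550, -0.195282)  product (0.022565, -0.097341)
  m=+2: Y*=(0.067876, -0.132907)  Y=(0.002908, 0.175231)  product (0.023487, 0.011507)
  m=+3: Y*=(0.293480, -0.022683)  Y=(-0.189157, 0.198818)  product (-0.051004, 0.062640)
  m=+4: Y*=(-0.255168, -0.352594)  Y=(0.241072, -0.008005)  product (-0.064336, -0.082958)
  m=+5: Y*=(-0.108492, 0.260201)  Y=(0.186237, 0.171390)  product (-0.064801, 0.029864)
  m=+6: Y*=(0.095415, -0.014838)  Y=(-0.022208, -0.445671)  product (-0.008732, -0.042194)
Total Σ_m = (-0.293855, -0.000000). Multiply by 0.966644: (-0.284053, -0.000000). P_6(cos γ) = -0.284053

-0.284053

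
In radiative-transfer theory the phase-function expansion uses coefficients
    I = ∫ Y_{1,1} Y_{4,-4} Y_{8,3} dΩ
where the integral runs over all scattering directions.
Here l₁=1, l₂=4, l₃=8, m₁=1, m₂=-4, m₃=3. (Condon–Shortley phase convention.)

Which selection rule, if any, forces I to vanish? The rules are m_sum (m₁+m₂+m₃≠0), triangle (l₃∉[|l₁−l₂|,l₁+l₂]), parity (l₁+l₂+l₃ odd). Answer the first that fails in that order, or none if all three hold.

Σmᵢ = 0  ✓
l₃∈[|l₁−l₂|,l₁+l₂]=[3,5] required, l₃=8 fails  ✗
Σlᵢ = 13 ⇒ odd

triangle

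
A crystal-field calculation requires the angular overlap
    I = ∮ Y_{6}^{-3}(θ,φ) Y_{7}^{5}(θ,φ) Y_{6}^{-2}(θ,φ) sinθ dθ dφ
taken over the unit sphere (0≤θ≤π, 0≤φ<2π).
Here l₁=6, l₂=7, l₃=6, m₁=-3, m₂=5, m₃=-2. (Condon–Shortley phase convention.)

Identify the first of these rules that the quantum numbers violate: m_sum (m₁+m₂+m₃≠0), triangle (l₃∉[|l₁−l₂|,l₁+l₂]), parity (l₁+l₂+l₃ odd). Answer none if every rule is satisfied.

m₁+m₂+m₃ = -3 + 5 − 2 = 0  ✓
triangle: |6−7|=1 ≤ l₃=6 ≤ 6+7=13  ✓
parity: l₁+l₂+l₃ = 19 is odd  ✗

parity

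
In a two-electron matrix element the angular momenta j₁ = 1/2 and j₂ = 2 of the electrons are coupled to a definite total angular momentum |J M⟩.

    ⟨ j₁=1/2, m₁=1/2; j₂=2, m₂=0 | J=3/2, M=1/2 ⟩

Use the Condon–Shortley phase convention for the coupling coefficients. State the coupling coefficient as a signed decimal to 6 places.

+0.632456  (= +√(2/5))

√[4·1!0!3!/5! · 1!0!2!2!2!1!] = √(8/5)
  +(−1)^0/∏(0,1,0,2,0,1)! = 1/2  (running 1/2)
⟨..|..⟩ = √(8/5)·(1/2) = +0.632456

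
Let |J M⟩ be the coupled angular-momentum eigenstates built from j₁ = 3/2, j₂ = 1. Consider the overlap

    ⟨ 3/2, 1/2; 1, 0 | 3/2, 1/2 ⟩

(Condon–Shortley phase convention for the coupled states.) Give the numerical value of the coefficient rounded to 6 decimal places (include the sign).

√[4·1!2!1!/5! · 2!1!1!1!2!1!] = √(4/15)
  +(−1)^0/∏(0,1,1,1,1,0)! = 1  (running 1)
  +(−1)^1/∏(1,0,0,0,2,1)! = -1/2  (running 1/2)
⟨..|..⟩ = √(4/15)·(1/2) = +0.258199

+0.258199  (= +√(1/15))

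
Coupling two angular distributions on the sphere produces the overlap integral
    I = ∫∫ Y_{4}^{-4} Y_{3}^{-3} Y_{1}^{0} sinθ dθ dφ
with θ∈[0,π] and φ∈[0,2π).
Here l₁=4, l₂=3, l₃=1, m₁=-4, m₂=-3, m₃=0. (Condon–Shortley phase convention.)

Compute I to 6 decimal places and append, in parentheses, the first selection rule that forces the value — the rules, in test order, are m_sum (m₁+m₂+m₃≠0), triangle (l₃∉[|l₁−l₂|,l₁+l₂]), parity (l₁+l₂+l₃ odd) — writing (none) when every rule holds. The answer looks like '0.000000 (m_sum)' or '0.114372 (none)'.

-4 − 3 + 0 = -7 ≠ 0: azimuthal integral kills it; I = 0

0.000000 (m_sum)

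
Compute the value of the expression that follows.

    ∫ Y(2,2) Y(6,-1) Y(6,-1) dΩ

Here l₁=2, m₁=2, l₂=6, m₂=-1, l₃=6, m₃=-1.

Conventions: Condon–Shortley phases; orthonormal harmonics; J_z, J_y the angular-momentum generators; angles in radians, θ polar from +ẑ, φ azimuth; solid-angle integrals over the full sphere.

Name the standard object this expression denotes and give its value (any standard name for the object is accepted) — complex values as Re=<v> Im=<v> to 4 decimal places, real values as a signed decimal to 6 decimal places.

This is a Gaunt coefficient — the integral of a triple product of spherical harmonics over the sphere.
Rules hold: Σm=0, L=14 even, 4≤6≤8.
N = 5·13·13 = 845
Δ = 2!·2!·10!/15! = 1/90090
Racah Σ t=0..2: t=0:+1/69120 t=1:−1/14400 t=2:+1/69120 = -7/172800
⇒ 3j(2 6 6; 0 0 0)² = 14/715, sgn -1
Racah Σ t=0..0: t=0:+1/57600 = 1/57600
⇒ 3j(2 6 6; 2 -1 -1)² = 21/715, sgn -1
4πI² = N·(3j₀)²·(3jₘ)² = 294/605
I = +1·√(0.48595/4π) = 0.19664868

Gaunt coefficient, +0.196649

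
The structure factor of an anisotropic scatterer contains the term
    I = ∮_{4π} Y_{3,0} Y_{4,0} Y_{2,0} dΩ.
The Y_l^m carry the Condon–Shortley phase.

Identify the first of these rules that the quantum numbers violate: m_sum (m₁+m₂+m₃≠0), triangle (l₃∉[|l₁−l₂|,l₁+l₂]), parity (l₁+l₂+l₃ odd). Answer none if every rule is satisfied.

parity

azimuthal sum: 0 + 0 + 0 = 0  ✓
1 ≤ 2 ≤ 7 (triangle on l)  ✓
L = 3 + 4 + 2 = 9 (odd)  ✗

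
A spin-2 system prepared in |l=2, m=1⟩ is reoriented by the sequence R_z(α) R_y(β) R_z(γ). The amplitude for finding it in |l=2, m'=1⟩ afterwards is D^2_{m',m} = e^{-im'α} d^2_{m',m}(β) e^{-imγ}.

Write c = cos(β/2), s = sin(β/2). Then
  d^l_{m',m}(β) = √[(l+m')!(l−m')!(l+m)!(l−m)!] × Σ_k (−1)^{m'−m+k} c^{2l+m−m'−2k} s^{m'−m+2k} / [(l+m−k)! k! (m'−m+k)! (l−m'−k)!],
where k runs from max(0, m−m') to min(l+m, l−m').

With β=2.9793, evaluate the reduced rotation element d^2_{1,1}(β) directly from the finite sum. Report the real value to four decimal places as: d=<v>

d=-0.0195

d^2_{1,1}(β=2.9793) via the finite sum:
With c≡cos(β/2)=0.081057 and s≡sin(β/2)=0.996709, N=[6·1·6·1]^{1/2}=6.000000
k: max(0,(1)−(1))=0 … min(2+(1),2−(1))=1
  k=0: (−1)^0·6.0000/(6)·0.0811^4·0.9967^0 = +0.000043
  k=1: (−1)^1·6.0000/(2)·0.0811^2·0.9967^2 = -0.019581
d^2_{1,1}(2.9793) = +0.000043 -0.019581 = -0.019538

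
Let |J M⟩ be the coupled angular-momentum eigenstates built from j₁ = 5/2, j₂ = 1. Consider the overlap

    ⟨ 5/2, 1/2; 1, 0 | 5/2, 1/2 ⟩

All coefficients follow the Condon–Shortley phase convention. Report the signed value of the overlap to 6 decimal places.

j₁+j₂−J=1  J+j₁−j₂=4  J−j₁+j₂=1  j₁+j₂+J+1=7
(j₁±m₁, j₂±m₂, J±M) = (3,2,1,1,3,2)
P² = 144/35
sum k=0..1:
  [0] +1/4 = 1/4
  [1] −1/6 = -1/6
S = 1/12
C² = P²·S² = 1/35 ; C = +0.169031

+0.169031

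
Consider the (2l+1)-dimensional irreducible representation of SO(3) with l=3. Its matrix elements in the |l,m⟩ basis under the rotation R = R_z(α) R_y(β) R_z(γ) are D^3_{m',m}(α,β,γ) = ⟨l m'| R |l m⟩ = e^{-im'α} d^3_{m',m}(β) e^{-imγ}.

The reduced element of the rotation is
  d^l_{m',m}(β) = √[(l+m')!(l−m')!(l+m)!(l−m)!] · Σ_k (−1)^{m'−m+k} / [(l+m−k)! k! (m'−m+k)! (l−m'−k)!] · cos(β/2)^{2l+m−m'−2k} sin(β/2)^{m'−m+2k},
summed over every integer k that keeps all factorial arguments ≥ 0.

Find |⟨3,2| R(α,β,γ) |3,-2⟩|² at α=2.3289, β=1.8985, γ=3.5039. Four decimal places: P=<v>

P=0.2042

Split into d^3_{2,-2}(β=1.8985) × two z-phases.
Half-angle: c=0.582293, s=0.812979. N=√(120·1·1·120)=120.000000
k∈{0,1} keeps every argument non-negative
  k=0: (−1)^4·120.0000/(24)·0.5823^2·0.8130^4 = +0.740577
  k=1: (−1)^5·120.0000/(120)·0.5823^0·0.8130^6 = -0.288719
d^3_{2,-2}(1.8985) = +0.740577 -0.288719 = +0.451858
|D^3_{2,-2}|² = |d^3_{2,-2}(β)|² = (+0.451858)² = 0.204176 (the z-rotation phases have unit modulus)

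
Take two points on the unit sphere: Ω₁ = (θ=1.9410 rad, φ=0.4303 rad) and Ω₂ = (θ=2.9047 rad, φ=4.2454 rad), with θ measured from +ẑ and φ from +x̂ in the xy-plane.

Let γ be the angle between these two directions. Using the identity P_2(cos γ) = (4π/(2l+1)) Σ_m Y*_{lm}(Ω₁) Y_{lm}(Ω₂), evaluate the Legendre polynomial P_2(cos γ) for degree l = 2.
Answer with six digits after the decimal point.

-0.451026

Addition theorem: P_2(cos γ) = (4π/5) Σ_m Y*_{lm}(Ω₁) Y_{lm}(Ω₂), m = −2…2:
  m=-2: (0.218877, 0.254546) × (-0.012651, -0.017105) = (0.001585, -0.006964)  (running Σ = (0.001585, -0.006964))
  m=-1: (-0.236822, -0.108698) × (0.079343, -0.157370) = (-0.035896, 0.028644)  (running Σ = (-0.034311, 0.021680))
  m=0: (-0.191534, -0.000000) × (0.578671, 0.000000) = (-0.110835, -0.000000)  (running Σ = (-0.145147, 0.021680))
  m=1: (0.236822, -0.108698) × (-0.079343, -0.157370) = (-0.035896, -0.028644)  (running Σ = (-0.181043, -0.006964))
  m=2: (0.218877, -0.254546) × (-0.012651, 0.017105) = (0.001585, 0.006964)  (running Σ = (-0.179458, -0.000000))
Σ over m = (-0.179458, -0.000000); ×(4π/5) → (-0.451026, -0.000000). Real part: -0.451026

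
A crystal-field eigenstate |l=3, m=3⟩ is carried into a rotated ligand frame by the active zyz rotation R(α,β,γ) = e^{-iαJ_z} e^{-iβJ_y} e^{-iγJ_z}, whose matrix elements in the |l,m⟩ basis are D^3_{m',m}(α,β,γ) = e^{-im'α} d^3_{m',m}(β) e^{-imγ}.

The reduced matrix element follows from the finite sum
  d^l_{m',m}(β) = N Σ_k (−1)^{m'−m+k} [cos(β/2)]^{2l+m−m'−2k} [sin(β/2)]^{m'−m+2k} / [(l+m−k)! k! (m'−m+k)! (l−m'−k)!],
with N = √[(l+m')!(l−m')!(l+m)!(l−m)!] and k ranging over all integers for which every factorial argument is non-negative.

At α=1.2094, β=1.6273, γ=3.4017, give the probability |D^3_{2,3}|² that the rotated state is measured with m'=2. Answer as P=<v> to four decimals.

P=0.0741

Split into d^3_{2,3}(β=1.6273) × two z-phases.
With c≡cos(β/2)=0.686850 and s≡sin(β/2)=0.726799, N=[120·1·720·1]^{1/2}=293.938769
Admissible k: 1..1 (factorial args all ≥0)
  k=1: (−1)^0·293.9388/(120)·0.6869^5·0.7268^1 = +0.272145
d^3_{2,3}(1.6273) = +0.272145
|D^3_{2,3}|² = |d^3_{2,3}(β)|² = (+0.272145)² = 0.074063 (the z-rotation phases have unit modulus)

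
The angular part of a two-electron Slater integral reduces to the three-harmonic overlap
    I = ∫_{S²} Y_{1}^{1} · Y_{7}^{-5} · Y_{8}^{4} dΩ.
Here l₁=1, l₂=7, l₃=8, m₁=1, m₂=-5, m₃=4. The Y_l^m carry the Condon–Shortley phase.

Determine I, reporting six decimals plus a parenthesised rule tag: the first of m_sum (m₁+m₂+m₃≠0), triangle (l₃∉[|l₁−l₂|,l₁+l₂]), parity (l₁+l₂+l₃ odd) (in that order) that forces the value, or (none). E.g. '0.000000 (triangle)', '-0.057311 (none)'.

0.074948 (none)

m-sum 0 ✓  L=16 even ✓  6≤8≤8 ✓
Π(2lᵢ+1) = 3×15×17 = 765
triangle coeff Δ(1,7,8) = 1/2040
Σ_t [0,0]: t=0:+1/25401600 = 1/25401600
(3j)²=8/255 [(1 7 8; 0 0 0)], sign=+1
Σ_t [0,0]: t=0:+1/1916006400 = 1/1916006400
(3j)²=1/340 [(1 7 8; 1 -5 4)], sign=+1
⇒ 4πI² = 6/85
I = (+1)√(6/85/(4π)) = 0.07494820
No selection rule forces the value: the integral is nonzero (none).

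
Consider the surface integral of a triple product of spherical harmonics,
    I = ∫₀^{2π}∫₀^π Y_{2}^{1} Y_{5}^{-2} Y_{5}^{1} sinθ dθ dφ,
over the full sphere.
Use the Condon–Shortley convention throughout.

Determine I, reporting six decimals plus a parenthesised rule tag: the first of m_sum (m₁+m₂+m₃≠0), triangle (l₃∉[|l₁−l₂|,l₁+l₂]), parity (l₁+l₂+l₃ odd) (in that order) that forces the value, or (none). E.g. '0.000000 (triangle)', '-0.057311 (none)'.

0.104819 (none)

m-sum 0 ✓  L=12 even ✓  3≤5≤7 ✓
Π(2lᵢ+1) = 5×11×11 = 605
triangle coeff Δ(2,5,5) = 1/38610
Σ_t [0,2]: t=0:+1/2880 t=1:−1/576 t=2:+1/2880 = -1/960
(3j)²=10/429 [(2 5 5; 0 0 0)], sign=+1
Σ_t [0,1]: t=0:+1/1440 t=1:−1/2880 = 1/2880
(3j)²=7/715 [(2 5 5; 1 -2 1)], sign=+1
⇒ 4πI² = 70/507
I = (+1)√(70/507/(4π)) = 0.10481902
No selection rule forces the value: the integral is nonzero (none).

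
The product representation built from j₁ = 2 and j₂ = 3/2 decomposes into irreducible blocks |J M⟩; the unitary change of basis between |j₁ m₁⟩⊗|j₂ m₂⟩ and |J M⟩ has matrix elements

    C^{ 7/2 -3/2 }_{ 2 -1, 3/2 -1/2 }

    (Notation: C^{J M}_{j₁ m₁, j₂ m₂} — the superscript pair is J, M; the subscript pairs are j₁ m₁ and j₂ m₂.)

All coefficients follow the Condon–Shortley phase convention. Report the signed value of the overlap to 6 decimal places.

triangle: 0!*4!*3!/8! = 144/40320
(j±m)!: 1!*3!*1!*2!*2!*5! = 2880
prefactor² = (2J+1)*Δ*N² = 576/7
  k=0: +1/(0!*0!*3!*1!*1!*2!) = 1/12
Σ = 1/12  ⇒  CG² = 576/7*(1/12)² = 4/7
CG = +√(4/7) = +0.755929

+0.755929  (= +√(4/7))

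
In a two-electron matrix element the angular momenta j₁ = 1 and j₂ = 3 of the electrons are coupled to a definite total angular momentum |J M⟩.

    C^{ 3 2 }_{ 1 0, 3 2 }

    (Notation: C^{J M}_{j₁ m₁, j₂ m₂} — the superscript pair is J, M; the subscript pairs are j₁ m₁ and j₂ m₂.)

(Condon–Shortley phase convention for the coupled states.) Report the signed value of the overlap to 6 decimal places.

-0.577350

j₁+j₂−J=1  J+j₁−j₂=1  J−j₁+j₂=5  j₁+j₂+J+1=8
(j₁±m₁, j₂±m₂, J±M) = (1,1,5,1,5,1)
P² = 300
sum k=0..1:
  [0] +1/120 = 1/120
  [1] −1/24 = -1/24
S = -1/30
C² = P²·S² = 1/3 ; C = -0.577350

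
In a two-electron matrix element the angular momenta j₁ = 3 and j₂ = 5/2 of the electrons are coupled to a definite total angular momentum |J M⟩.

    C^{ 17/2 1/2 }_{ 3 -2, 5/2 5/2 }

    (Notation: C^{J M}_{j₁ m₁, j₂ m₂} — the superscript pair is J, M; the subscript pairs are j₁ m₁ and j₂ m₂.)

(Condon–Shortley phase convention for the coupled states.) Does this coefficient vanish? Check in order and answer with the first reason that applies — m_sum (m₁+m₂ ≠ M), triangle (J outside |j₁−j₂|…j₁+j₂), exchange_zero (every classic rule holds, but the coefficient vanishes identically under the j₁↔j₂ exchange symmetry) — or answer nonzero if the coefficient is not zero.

m-sum: m₁+m₂ = -2+5/2 = 1/2, M = 1/2  ✓
triangle: need |j₁−j₂| ≤ J ≤ j₁+j₂, i.e. J ∈ [1/2, 11/2]; J = 17/2 is outside ✗ ⇒ coefficient is 0

triangle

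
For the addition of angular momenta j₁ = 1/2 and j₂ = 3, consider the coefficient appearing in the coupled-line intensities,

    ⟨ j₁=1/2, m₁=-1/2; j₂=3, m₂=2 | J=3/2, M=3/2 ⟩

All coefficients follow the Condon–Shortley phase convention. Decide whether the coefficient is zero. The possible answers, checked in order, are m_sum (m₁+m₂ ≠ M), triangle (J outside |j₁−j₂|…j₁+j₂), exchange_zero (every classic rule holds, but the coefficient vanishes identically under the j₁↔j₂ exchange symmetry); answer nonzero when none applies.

triangle

m-sum: m₁+m₂ = -1/2+2 = 3/2, M = 3/2  ✓
triangle: need |j₁−j₂| ≤ J ≤ j₁+j₂, i.e. J ∈ [5/2, 7/2]; J = 3/2 is outside ✗ ⇒ coefficient is 0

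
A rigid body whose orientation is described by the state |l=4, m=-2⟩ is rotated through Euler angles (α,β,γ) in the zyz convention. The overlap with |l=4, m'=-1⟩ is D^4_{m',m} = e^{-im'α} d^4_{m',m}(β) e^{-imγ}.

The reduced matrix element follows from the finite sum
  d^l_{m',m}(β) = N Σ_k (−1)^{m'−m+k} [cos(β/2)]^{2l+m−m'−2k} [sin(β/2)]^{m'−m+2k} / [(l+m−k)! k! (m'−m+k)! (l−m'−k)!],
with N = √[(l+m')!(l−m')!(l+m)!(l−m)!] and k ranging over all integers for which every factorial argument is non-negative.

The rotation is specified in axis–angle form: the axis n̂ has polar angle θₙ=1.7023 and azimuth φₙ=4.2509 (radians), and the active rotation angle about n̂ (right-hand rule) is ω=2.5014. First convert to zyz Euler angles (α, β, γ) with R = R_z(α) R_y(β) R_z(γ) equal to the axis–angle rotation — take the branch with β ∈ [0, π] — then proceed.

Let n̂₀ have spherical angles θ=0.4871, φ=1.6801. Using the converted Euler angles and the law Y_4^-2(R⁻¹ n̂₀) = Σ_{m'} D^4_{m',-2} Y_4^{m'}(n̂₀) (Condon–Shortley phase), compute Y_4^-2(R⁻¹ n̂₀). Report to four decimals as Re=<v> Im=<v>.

Axis–angle → zyz. n̂ = (sinθₙcosφₙ, sinθₙsinφₙ, cosθₙ) = (-0.441437, -0.887660, -0.131125), ω = 2.5014.
R = I cosω + sinω [n̂]ₓ + (1−cosω) n̂n̂ᵀ gives
  R = [-0.450834, +0.784426, -0.425939; +0.627771, +0.617871, +0.473433; +0.634548, -0.053952, -0.770998]
β = atan2(√(R₁₃²+R₂₃²), R₃₃) = 2.451203; α = atan2(R₂₃, R₁₃) mod 2π = 2.303435; γ = atan2(R₃₂, −R₃₁) mod 2π = 3.226413
Need the full column D^4_{m',-2} for m'=−4..4 at α=2.3034, β=2.4512, γ=3.2264.
cos(β/2)=0.338380, sin(β/2)=0.941010
d^4_{-4,-2}: single k=2 term ⇒ +0.007034;  D = -0.007028+0.000291i
d^4_{-3,-2}: k∈[1..2] ⇒ +0.001789 -0.041495 = -0.039706;  D = -0.027756-0.028394i
d^4_{-2,-2}: k∈[0..2] ⇒ +0.000172 -0.015951 +0.154201 = +0.138421;  D = +0.008870-0.138137i
d^4_{-1,-2}: k∈[0..2] ⇒ -0.002028 +0.078417 -0.404296 = -0.327907;  D = +0.257322-0.203244i
d^4_{0,-2}: k∈[0..2] ⇒ +0.012611 -0.260067 +0.754215 = +0.506758;  D = +0.499484+0.085555i
d^4_{1,-2}: k∈[0..2] ⇒ -0.052278 +0.606444 -0.937992 = -0.383826;  D = +0.204857+0.324586i
d^4_{2,-2}: k∈[0..2] ⇒ +0.154201 -0.954014 +0.614826 = -0.184988;  D = +0.050261-0.178029i
d^4_{3,-2}: k∈[0..1] ⇒ -0.320900 +0.827231 = +0.506331;  D = +0.454265-0.223640i
d^4_{4,-2}: single k=0 term ⇒ +0.420681;  D = -0.390565-0.156304i
Y_4^{m'}(θ=0.4871,φ=1.6801) and Σ D·Y over m':
  (-0.0070+0.0003i)·(+0.0192-0.0090i)  (-0.0278-0.0284i)·(+0.0365+0.1074i)  (+0.0089-0.1381i)·(-0.3195+0.0710i)  (+0.2573-0.2032i)·(-0.0526-0.4797i)  (+0.4995+0.0856i)·(+0.0970+0.0000i)  (+0.2049+0.3246i)·(+0.0526-0.4797i)  (+0.0503-0.1780i)·(-0.3195-0.0710i)  (+0.4543-0.2236i)·(-0.0365+0.1074i)  (-0.3906-0.1563i)·(+0.0192+0.0090i)
Y_4^-2(R⁻¹ n̂) = +0.085366-0.041074i

Re=0.0854 Im=-0.0411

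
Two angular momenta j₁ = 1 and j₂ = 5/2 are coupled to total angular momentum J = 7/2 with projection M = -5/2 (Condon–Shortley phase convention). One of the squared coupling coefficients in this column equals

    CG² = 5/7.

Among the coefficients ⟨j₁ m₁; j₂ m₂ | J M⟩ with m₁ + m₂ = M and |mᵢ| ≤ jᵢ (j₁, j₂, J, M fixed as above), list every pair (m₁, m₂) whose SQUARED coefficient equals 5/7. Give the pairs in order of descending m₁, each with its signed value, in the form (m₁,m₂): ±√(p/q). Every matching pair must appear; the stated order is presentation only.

(-1,-3/2): +√(5/7)

Admissible pairs with m₁+m₂ = M = -5/2: (-1,-3/2), (0,-5/2)
  (m₁,m₂)=(0,-5/2): CG² = 2/7, CG = +√(2/7)
  (m₁,m₂)=(-1,-3/2): CG² = 5/7, CG = +√(5/7)   ← matches the target
Pairs with CG² = 5/7: (-1,-3/2): +√(5/7)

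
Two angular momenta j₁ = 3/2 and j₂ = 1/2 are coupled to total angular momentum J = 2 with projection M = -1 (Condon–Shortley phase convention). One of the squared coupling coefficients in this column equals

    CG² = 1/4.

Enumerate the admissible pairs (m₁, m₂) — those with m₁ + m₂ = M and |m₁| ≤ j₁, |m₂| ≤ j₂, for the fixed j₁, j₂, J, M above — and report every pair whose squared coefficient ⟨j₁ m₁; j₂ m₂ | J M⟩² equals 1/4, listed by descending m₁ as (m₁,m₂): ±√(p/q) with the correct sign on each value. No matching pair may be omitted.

(-3/2,1/2): +√(1/4)

Admissible pairs with m₁+m₂ = M = -1: (-3/2,1/2), (-1/2,-1/2)
  (m₁,m₂)=(-1/2,-1/2): CG² = 3/4, CG = +√(3/4)
  (m₁,m₂)=(-3/2,1/2): CG² = 1/4, CG = +√(1/4)   ← matches the target
Pairs with CG² = 1/4: (-3/2,1/2): +√(1/4)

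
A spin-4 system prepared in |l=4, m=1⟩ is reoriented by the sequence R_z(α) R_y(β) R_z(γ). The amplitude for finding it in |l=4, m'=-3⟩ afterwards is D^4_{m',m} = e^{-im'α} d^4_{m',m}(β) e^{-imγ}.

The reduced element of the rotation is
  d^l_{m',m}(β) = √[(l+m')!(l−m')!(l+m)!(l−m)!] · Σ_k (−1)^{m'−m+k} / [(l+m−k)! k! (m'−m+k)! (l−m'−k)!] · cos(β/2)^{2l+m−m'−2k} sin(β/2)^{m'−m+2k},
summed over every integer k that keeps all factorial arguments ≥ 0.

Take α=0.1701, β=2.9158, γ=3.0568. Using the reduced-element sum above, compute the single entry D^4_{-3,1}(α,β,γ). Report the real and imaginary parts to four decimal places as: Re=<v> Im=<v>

Split into d^4_{-3,1}(β=2.9158) × two z-phases.
c=cos(2.915800/2)=0.112657, s=sin(2.915800/2)=0.993634; N=√[1·5040·120·6]=1904.940944
Admissible k: 4..5 (factorial args all ≥0)
  k=4: (−1)^0·1904.9409/(144)·0.1127^4·0.9936^4 = +0.002077
  k=5: (−1)^1·1904.9409/(240)·0.1127^2·0.9936^6 = -0.096949
d^4_{-3,1}(2.9158) = +0.002077 -0.096949 = -0.094872
D = (+0.872598+0.488439i)·(-0.094872)·(-0.996407-0.084691i) = +0.078563+0.053184i

Re=0.0786 Im=0.0532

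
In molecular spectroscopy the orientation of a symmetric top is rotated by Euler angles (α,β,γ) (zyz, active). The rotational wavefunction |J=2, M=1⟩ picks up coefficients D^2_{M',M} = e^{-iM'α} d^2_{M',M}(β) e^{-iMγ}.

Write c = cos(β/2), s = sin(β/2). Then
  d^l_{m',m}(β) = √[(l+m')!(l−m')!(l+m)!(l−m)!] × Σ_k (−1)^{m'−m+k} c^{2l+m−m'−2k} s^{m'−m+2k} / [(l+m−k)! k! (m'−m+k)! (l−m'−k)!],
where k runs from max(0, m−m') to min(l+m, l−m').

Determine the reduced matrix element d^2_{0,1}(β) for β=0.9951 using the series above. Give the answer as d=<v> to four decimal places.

d=0.5593

d^2_{0,1}(β=0.9951) via the finite sum:
With c≡cos(β/2)=0.878755 and s≡sin(β/2)=0.477274, N=[2·2·6·1]^{1/2}=4.898979
The bounds max(0,m−m')=1 and min(l+m,l−m')=2 give 2 terms
  k=1: (−1)^0·4.8990/(2)·0.8788^3·0.4773^1 = +0.793316
  k=2: (−1)^1·4.8990/(2)·0.8788^1·0.4773^3 = -0.234017
d^2_{0,1}(0.9951) = +0.793316 -0.234017 = +0.559299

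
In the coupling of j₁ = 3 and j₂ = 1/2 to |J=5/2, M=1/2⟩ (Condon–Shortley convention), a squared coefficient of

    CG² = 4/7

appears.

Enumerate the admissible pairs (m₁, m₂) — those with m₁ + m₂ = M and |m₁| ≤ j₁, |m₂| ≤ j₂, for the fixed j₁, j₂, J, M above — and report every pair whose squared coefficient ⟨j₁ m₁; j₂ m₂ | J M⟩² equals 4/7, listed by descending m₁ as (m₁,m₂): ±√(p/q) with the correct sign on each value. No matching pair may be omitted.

Admissible pairs with m₁+m₂ = M = 1/2: (0,1/2), (1,-1/2)
  (m₁,m₂)=(1,-1/2): CG² = 4/7, CG = +√(4/7)   ← matches the target
  (m₁,m₂)=(0,1/2): CG² = 3/7, CG = −√(3/7)
Pairs with CG² = 4/7: (1,-1/2): +√(4/7)

(1,-1/2): +√(4/7)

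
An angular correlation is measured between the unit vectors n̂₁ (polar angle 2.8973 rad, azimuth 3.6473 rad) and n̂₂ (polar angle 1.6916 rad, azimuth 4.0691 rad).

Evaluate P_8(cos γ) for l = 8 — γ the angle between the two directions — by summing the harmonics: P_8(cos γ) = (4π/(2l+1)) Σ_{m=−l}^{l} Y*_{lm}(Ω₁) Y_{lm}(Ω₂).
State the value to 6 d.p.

Summing Y*_{l m}(θ₁,φ₁)·Y_{l m}(θ₂,φ₂) over m ∈ [−8, 8]; prefactor 4π/(2·8+1) = 0.739198:
  term(m=-8) = -0.000003+0.000001i   from Y*(Ω₁)=-0.000004-0.000005i, Y(Ω₂)=+0.204387-0.441080i
  term(m=-7) = -0.000022-0.000004i   from Y*(Ω₁)=-0.000089-0.000038i, Y(Ω₂)=+0.230901-0.049062i
  term(m=-6) = +0.000228+0.000160i   from Y*(Ω₁)=-0.000983+0.000106i, Y(Ω₂)=-0.212186-0.185405i
  term(m=-5) = +0.000979+0.001639i   from Y*(Ω₁)=-0.005941+0.004180i, Y(Ω₂)=+0.019656-0.262105i
  term(m=-4) = -0.000959-0.008204i   from Y*(Ω₁)=-0.017264+0.035554i, Y(Ω₂)=-0.176124+0.112502i
  term(m=-3) = +0.012787-0.040561i   from Y*(Ω₁)=+0.008423+0.156770i, Y(Ω₂)=-0.253618-0.095193i
  term(m=-2) = -0.049723+0.055876i   from Y*(Ω₁)=+0.226841+0.362315i, Y(Ω₂)=+0.049064+0.167956i
  term(m=-1) = -0.166355+0.074649i   from Y*(Ω₁)=+0.583881+0.323316i, Y(Ω₂)=-0.163871+0.218591i
  term(m=+0) = +0.034524+0.000000i   from Y*(Ω₁)=+0.209601-0.000000i, Y(Ω₂)=+0.164711+0.000000i
  term(m=+1) = -0.166355-0.074649i   from Y*(Ω₁)=-0.583881+0.323316i, Y(Ω₂)=+0.163871+0.218591i
  term(m=+2) = -0.049723-0.055876i   from Y*(Ω₁)=+0.226841-0.362315i, Y(Ω₂)=+0.049064-0.167956i
  term(m=+3) = +0.012787+0.040561i   from Y*(Ω₁)=-0.008423+0.156770i, Y(Ω₂)=+0.253618-0.095193i
  term(m=+4) = -0.000959+0.008204i   from Y*(Ω₁)=-0.017264-0.035554i, Y(Ω₂)=-0.176124-0.112502i
  term(m=+5) = +0.000979-0.001639i   from Y*(Ω₁)=+0.005941+0.004180i, Y(Ω₂)=-0.019656-0.262105i
  term(m=+6) = +0.000228-0.000160i   from Y*(Ω₁)=-0.000983-0.000106i, Y(Ω₂)=-0.212186+0.185405i
  term(m=+7) = -0.000022+0.000004i   from Y*(Ω₁)=+0.000089-0.000038i, Y(Ω₂)=-0.230901-0.049062i
  term(m=+8) = -0.000003-0.000001i   from Y*(Ω₁)=-0.000004+0.000005i, Y(Ω₂)=+0.204387+0.441080i
Σ over m = -0.371613-0.000000i; ×(4π/17) → -0.274696-0.000000i. Real part: -0.274696

-0.274696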